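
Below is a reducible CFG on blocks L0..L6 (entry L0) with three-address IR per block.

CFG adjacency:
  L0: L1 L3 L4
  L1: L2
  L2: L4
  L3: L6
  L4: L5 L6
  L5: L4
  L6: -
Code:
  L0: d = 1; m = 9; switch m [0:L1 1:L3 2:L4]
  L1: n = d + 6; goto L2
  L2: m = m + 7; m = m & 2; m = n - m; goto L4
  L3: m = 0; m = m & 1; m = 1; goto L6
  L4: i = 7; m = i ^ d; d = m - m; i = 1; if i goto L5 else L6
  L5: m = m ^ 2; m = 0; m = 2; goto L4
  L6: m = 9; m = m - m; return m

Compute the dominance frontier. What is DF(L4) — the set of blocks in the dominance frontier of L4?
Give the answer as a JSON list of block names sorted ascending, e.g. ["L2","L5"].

idom tree: L1←L0 L2←L1 L3←L0 L4←L0 L5←L4 L6←L0
Join-block Dom:
  L4: preds {L0,L2,L5}: {L0} ∩ {L0,L1,L2} ∩ {L0,L4,L5} = {L0}; idom=L0
  L6: preds {L3,L4}: {L0,L3} ∩ {L0,L4} = {L0}; idom=L0

DF walk-up:
  L4←L0: walk · to L0
  L4←L2: walk L2→L1 to L0
  L4←L5: walk L5→L4 to L0
  L6←L3: walk L3 to L0
  L6←L4: walk L4 to L0
  L0 → ∅
  L1 → {L4}
  L2 → {L4}
  L3 → {L6}
  L4 → {L4,L6}
  L5 → {L4}
  L6 → ∅

DF(L4) = ["L4", "L6"]

Answer: ["L4", "L6"]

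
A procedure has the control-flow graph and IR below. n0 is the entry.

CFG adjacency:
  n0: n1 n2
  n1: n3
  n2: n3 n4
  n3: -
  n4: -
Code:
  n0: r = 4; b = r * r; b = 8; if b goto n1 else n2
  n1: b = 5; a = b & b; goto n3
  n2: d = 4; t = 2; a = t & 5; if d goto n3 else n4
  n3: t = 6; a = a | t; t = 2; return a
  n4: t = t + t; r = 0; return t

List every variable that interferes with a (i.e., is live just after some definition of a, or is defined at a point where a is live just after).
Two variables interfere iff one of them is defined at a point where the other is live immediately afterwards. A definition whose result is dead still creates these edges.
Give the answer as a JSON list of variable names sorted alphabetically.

Per-block:
  n0: def={b,r} ue=∅
  n1: def={a,b} ue=∅
  n2: def={a,d,t} ue=∅
  n3: def={a,t} ue={a}
  n4: def={r,t} ue={t}

Live sets:
  n0 li=∅ lo=∅
  n1 li=∅ lo={a}
  n2 li=∅ lo={a,t}
  n3 li={a} lo=∅
  n4 li={t} lo=∅

Interference:
  a↔{d,t}
  b↔∅
  d↔{a,t}
  r↔{t}
  t↔{a,d,r}

N(a) = ["d", "t"]

Answer: ["d", "t"]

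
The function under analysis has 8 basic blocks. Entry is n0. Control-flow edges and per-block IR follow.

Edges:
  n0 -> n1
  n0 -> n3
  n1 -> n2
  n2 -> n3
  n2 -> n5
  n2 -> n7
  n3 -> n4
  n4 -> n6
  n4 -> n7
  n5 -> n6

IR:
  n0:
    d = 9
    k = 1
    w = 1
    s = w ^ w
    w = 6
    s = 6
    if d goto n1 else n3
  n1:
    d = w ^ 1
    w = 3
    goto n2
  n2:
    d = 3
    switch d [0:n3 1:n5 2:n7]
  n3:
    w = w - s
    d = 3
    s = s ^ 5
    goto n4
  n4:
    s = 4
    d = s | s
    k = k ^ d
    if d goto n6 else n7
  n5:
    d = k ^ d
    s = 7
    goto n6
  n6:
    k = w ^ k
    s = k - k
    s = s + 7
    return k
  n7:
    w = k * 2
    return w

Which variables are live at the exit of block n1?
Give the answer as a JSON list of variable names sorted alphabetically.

Answer: ["k", "s", "w"]

Working:
Per-block:
  n0 def {d,k,s,w} use ∅
  n1 def {d,w} use {w}
  n2 def {d} use ∅
  n3 def {d,s,w} use {s,w}
  n4 def {d,k,s} use {k}
  n5 def {d,s} use {d,k}
  n6 def {k,s} use {k,w}
  n7 def {w} use {k}

Backward fixpoint:
  n0 li=∅ lo={k,s,w}
  n1 li={k,s,w} lo={k,s,w}
  n2 li={k,s,w} lo={d,k,s,w}
  n3 li={k,s,w} lo={k,w}
  n4 li={k,w} lo={k,w}
  n5 li={d,k,w} lo={k,w}
  n6 li={k,w} lo=∅
  n7 li={k} lo=∅

live-out(n1) = ["k", "s", "w"]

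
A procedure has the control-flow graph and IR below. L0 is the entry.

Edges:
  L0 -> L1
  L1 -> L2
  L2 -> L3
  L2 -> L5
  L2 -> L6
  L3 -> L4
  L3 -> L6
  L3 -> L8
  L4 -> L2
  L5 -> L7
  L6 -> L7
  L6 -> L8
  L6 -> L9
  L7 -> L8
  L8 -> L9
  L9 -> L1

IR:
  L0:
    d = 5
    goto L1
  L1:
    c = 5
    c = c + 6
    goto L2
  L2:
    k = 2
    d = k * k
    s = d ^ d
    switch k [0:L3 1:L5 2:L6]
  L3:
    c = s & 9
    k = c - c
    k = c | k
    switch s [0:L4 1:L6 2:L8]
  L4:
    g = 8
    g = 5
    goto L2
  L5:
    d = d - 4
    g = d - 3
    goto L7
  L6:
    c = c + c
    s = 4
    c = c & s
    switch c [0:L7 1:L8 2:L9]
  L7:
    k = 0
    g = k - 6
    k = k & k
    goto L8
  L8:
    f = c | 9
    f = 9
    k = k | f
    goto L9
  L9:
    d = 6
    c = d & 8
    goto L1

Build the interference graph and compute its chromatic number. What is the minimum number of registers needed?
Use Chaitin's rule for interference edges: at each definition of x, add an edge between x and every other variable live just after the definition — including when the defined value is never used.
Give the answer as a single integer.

Answer: 4

Analysis:
Per-block:
  L0: {d} / ∅
  L1: {c} / ∅
  L2: {d,k,s} / ∅
  L3: {c,k} / {s}
  L4: {g} / ∅
  L5: {d,g} / {d}
  L6: {c,s} / {c}
  L7: {g,k} / ∅
  L8: {f,k} / {c,k}
  L9: {c,d} / ∅

Liveness:
  L0: in=∅ out=∅
  L1: in=∅ out={c}
  L2: in={c} out={c,d,k,s}
  L3: in={s} out={c,k}
  L4: in={c} out={c}
  L5: in={c,d} out={c}
  L6: in={c,k} out={c,k}
  L7: in={c} out={c,k}
  L8: in={c,k} out=∅
  L9: in=∅ out=∅

Interfere edges:
  c↔{d,g,k,s}
  d↔{c,k,s}
  f↔{k}
  g↔{c,k}
  k↔{c,d,f,g,s}
  s↔{c,d,k}

Colouring:
  clique {c,d,k,s} ⇒ need ≥ 4
  assign c→c1 d→c2 f→c1 g→c2 k→c0 s→c3 — no edge inside a register ⇒ χ ≤ 4
  χ = 4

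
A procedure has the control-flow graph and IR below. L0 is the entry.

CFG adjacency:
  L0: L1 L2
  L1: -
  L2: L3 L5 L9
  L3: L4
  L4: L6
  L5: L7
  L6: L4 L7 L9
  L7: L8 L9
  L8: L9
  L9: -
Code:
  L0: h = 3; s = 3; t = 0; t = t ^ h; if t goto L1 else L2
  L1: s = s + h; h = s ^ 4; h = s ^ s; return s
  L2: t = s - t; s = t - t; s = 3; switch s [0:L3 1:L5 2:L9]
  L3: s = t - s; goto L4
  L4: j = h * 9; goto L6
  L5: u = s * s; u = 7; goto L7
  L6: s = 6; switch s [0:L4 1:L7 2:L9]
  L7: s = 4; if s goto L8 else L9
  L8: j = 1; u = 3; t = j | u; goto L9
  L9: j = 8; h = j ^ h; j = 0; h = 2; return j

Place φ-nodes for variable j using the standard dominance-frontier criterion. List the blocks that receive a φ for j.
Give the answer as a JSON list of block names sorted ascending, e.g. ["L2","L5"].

idom tree: L1←L0 L2←L0 L3←L2 L4←L3 L5←L2 L6←L4 L7←L2 L8←L7 L9←L2
Dom∩ at merges:
  L4: preds {L3,L6}: {L0,L2,L3} ∩ {L0,L2,L3,L4,L6} = {L0,L2,L3}; idom=L3
  L7: preds {L5,L6}: {L0,L2,L5} ∩ {L0,L2,L3,L4,L6} = {L0,L2}; idom=L2
  L9: preds {L2,L6,L7,L8}: {L0,L2} ∩ {L0,L2,L3,L4,L6} ∩ {L0,L2,L7} ∩ {L0,L2,L7,L8} = {L0,L2}; idom=L2

DF derivation:
  L4←L3: walk · to L3
  L4←L6: walk L6→L4 to L3
  L7←L5: walk L5 to L2
  L7←L6: walk L6→L4→L3 to L2
  L9←L2: walk · to L2
  L9←L6: walk L6→L4→L3 to L2
  L9←L7: walk L7 to L2
  L9←L8: walk L8→L7 to L2
  L0: DF=∅
  L1: DF=∅
  L2: DF=∅
  L3: DF={L7,L9}
  L4: DF={L4,L7,L9}
  L5: DF={L7}
  L6: DF={L4,L7,L9}
  L7: DF={L9}
  L8: DF={L9}
  L9: DF=∅

φ for j: defs {L4,L8,L9}
  DF⁺ = {L4,L7,L9}

Answer: ["L4", "L7", "L9"]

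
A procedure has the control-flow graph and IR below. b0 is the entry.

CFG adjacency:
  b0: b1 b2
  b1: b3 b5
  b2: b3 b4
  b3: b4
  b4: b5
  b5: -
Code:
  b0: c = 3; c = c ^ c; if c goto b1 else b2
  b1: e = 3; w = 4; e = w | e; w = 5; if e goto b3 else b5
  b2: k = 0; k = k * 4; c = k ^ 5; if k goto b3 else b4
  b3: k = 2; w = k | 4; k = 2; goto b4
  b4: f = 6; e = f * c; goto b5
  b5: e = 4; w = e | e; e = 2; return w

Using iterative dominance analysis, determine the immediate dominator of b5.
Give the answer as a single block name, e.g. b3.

Answer: b0

Working:
idom tree: b1←b0 b2←b0 b3←b0 b4←b0 b5←b0
Join-block Dom:
  b3: preds {b1,b2}: {b0,b1} ∩ {b0,b2} = {b0}; idom=b0
  b4: preds {b2,b3}: {b0,b2} ∩ {b0,b3} = {b0}; idom=b0
  b5: preds {b1,b4}: {b0,b1} ∩ {b0,b4} = {b0}; idom=b0

idom(b5) = b0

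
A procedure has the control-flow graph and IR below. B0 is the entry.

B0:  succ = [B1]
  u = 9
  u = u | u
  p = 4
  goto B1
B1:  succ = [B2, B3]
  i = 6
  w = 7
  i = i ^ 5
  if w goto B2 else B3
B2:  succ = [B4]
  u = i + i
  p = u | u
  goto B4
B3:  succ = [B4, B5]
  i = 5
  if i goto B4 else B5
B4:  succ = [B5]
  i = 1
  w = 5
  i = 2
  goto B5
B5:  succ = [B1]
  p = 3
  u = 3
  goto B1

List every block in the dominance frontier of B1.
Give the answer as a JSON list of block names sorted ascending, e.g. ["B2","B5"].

Answer: ["B1"]

Derivation:
idom tree: B1←B0 B2←B1 B3←B1 B4←B1 B5←B1
Dom at joins:
  B1: preds {B0,B5}: {B0} ∩ {B0,B1,B5} = {B0}; idom=B0
  B4: preds {B2,B3}: {B0,B1,B2} ∩ {B0,B1,B3} = {B0,B1}; idom=B1
  B5: preds {B3,B4}: {B0,B1,B3} ∩ {B0,B1,B4} = {B0,B1}; idom=B1

DF walk-up:
  join B1 pred B0: · stop@B0
  join B1 pred B5: B5→B1 stop@B0
  join B4 pred B2: B2 stop@B1
  join B4 pred B3: B3 stop@B1
  join B5 pred B3: B3 stop@B1
  join B5 pred B4: B4 stop@B1
  DF(B0)=∅
  DF(B1)={B1}
  DF(B2)={B4}
  DF(B3)={B4,B5}
  DF(B4)={B5}
  DF(B5)={B1}

DF(B1) = ["B1"]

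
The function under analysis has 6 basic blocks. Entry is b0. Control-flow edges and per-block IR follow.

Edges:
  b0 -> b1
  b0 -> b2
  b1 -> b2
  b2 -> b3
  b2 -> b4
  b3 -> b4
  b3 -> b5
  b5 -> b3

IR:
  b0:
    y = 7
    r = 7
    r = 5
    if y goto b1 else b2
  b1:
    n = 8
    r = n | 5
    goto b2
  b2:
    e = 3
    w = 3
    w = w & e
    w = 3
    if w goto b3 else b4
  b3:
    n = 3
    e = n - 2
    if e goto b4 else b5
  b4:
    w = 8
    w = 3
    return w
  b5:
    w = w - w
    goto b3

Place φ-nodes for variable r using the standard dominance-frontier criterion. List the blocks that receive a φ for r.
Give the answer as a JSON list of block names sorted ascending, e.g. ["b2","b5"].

Answer: ["b2"]

Working:
idom tree: b1←b0 b2←b0 b3←b2 b4←b2 b5←b3
Dom at joins:
  b2: preds {b0,b1}: {b0} ∩ {b0,b1} = {b0}; idom=b0
  b3: preds {b2,b5}: {b0,b2} ∩ {b0,b2,b3,b5} = {b0,b2}; idom=b2
  b4: preds {b2,b3}: {b0,b2} ∩ {b0,b2,b3} = {b0,b2}; idom=b2

DF walk-up:
  b2←b0: walk · to b0
  b2←b1: walk b1 to b0
  b3←b2: walk · to b2
  b3←b5: walk b5→b3 to b2
  b4←b2: walk · to b2
  b4←b3: walk b3 to b2
  b0 → ∅
  b1 → {b2}
  b2 → ∅
  b3 → {b3,b4}
  b4 → ∅
  b5 → {b3}

φ for r: defs {b0,b1}
  DF⁺ = {b2}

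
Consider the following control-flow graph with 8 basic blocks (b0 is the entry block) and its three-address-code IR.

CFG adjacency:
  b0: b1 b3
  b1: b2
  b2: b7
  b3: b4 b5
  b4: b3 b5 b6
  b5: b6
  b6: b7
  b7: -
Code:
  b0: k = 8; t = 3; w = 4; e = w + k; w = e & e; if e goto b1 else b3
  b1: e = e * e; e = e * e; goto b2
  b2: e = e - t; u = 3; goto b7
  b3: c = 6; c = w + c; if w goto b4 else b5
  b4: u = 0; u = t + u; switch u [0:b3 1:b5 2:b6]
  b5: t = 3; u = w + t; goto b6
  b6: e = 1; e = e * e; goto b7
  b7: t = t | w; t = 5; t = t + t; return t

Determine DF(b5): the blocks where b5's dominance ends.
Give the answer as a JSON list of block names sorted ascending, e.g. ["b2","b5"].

Answer: ["b6"]

Working:
idom tree: b1←b0 b2←b1 b3←b0 b4←b3 b5←b3 b6←b3 b7←b0
Join-block Dom:
  b3: preds {b0,b4}: {b0} ∩ {b0,b3,b4} = {b0}; idom=b0
  b5: preds {b3,b4}: {b0,b3} ∩ {b0,b3,b4} = {b0,b3}; idom=b3
  b6: preds {b4,b5}: {b0,b3,b4} ∩ {b0,b3,b5} = {b0,b3}; idom=b3
  b7: preds {b2,b6}: {b0,b1,b2} ∩ {b0,b3,b6} = {b0}; idom=b0

DF derivation:
  b3←b0: walk · to b0
  b3←b4: walk b4→b3 to b0
  b5←b3: walk · to b3
  b5←b4: walk b4 to b3
  b6←b4: walk b4 to b3
  b6←b5: walk b5 to b3
  b7←b2: walk b2→b1 to b0
  b7←b6: walk b6→b3 to b0
  b0 → ∅
  b1 → {b7}
  b2 → {b7}
  b3 → {b3,b7}
  b4 → {b3,b5,b6}
  b5 → {b6}
  b6 → {b7}
  b7 → ∅

DF(b5) = ["b6"]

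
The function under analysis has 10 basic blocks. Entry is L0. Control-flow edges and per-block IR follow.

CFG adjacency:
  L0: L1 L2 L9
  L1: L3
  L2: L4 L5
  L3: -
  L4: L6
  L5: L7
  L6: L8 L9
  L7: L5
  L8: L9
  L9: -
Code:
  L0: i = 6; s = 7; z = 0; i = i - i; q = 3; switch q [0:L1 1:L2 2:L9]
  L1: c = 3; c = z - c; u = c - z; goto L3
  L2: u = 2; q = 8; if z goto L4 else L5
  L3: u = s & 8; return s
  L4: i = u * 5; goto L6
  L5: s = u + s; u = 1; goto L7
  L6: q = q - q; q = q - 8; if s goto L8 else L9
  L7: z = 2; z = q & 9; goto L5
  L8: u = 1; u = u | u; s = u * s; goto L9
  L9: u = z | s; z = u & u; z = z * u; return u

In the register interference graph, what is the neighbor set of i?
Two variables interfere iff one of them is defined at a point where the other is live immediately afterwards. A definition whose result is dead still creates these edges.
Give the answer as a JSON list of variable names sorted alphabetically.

Block summaries:
  L0 def {i,q,s,z} use ∅
  L1 def {c,u} use {z}
  L2 def {q,u} use {z}
  L3 def {u} use {s}
  L4 def {i} use {u}
  L5 def {s,u} use {s,u}
  L6 def {q} use {q,s}
  L7 def {z} use {q}
  L8 def {s,u} use {s}
  L9 def {u,z} use {s,z}

Liveness:
  L0: in=∅ out={s,z}
  L1: in={s,z} out={s}
  L2: in={s,z} out={q,s,u,z}
  L3: in={s} out=∅
  L4: in={q,s,u,z} out={q,s,z}
  L5: in={q,s,u} out={q,s,u}
  L6: in={q,s,z} out={s,z}
  L7: in={q,s,u} out={q,s,u}
  L8: in={s,z} out={s,z}
  L9: in={s,z} out=∅

Interfere edges:
  c↔{s,z}
  i↔{q,s,z}
  q↔{i,s,u,z}
  s↔{c,i,q,u,z}
  u↔{q,s,z}
  z↔{c,i,q,s,u}

N(i) = ["q", "s", "z"]

Answer: ["q", "s", "z"]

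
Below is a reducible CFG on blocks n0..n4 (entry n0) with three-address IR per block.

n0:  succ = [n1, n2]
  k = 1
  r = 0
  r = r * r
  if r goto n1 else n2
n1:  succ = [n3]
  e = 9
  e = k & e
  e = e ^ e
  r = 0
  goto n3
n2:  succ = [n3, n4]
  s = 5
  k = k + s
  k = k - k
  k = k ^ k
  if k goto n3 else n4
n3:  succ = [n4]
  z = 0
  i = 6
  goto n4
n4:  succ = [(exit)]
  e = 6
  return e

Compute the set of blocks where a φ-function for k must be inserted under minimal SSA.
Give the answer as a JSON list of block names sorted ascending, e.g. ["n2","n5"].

idom tree: n1←n0 n2←n0 n3←n0 n4←n0
Join-block Dom:
  n3: preds {n1,n2}: {n0,n1} ∩ {n0,n2} = {n0}; idom=n0
  n4: preds {n2,n3}: {n0,n2} ∩ {n0,n3} = {n0}; idom=n0

DF walk-up:
  join n3 pred n1: n1 stop@n0
  join n3 pred n2: n2 stop@n0
  join n4 pred n2: n2 stop@n0
  join n4 pred n3: n3 stop@n0
  n0: DF=∅
  n1: DF={n3}
  n2: DF={n3,n4}
  n3: DF={n4}
  n4: DF=∅

φ for k: defs {n0,n2}
  DF⁺ = {n3,n4}

Answer: ["n3", "n4"]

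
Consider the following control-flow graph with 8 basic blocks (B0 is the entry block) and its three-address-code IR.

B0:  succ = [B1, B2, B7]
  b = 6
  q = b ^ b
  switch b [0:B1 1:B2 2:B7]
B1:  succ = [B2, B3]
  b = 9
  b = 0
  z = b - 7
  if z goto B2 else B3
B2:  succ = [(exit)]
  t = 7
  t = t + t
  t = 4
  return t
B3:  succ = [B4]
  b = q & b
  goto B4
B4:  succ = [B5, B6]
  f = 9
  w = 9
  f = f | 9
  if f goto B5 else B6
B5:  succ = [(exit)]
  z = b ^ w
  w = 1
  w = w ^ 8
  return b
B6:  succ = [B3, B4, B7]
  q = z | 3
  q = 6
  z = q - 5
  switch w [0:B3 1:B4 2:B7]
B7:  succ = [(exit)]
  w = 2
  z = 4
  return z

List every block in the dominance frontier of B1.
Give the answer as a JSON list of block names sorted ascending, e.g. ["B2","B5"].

Answer: ["B2", "B7"]

Working:
idom tree: B1←B0 B2←B0 B3←B1 B4←B3 B5←B4 B6←B4 B7←B0
Dom at joins:
  B2: preds {B0,B1}: {B0} ∩ {B0,B1} = {B0}; idom=B0
  B3: preds {B1,B6}: {B0,B1} ∩ {B0,B1,B3,B4,B6} = {B0,B1}; idom=B1
  B4: preds {B3,B6}: {B0,B1,B3} ∩ {B0,B1,B3,B4,B6} = {B0,B1,B3}; idom=B3
  B7: preds {B0,B6}: {B0} ∩ {B0,B1,B3,B4,B6} = {B0}; idom=B0

DF derivation:
  join B2 pred B0: · stop@B0
  join B2 pred B1: B1 stop@B0
  join B3 pred B1: · stop@B1
  join B3 pred B6: B6→B4→B3 stop@B1
  join B4 pred B3: · stop@B3
  join B4 pred B6: B6→B4 stop@B3
  join B7 pred B0: · stop@B0
  join B7 pred B6: B6→B4→B3→B1 stop@B0
  DF(B0)=∅
  DF(B1)={B2,B7}
  DF(B2)=∅
  DF(B3)={B3,B7}
  DF(B4)={B3,B4,B7}
  DF(B5)=∅
  DF(B6)={B3,B4,B7}
  DF(B7)=∅

DF(B1) = ["B2", "B7"]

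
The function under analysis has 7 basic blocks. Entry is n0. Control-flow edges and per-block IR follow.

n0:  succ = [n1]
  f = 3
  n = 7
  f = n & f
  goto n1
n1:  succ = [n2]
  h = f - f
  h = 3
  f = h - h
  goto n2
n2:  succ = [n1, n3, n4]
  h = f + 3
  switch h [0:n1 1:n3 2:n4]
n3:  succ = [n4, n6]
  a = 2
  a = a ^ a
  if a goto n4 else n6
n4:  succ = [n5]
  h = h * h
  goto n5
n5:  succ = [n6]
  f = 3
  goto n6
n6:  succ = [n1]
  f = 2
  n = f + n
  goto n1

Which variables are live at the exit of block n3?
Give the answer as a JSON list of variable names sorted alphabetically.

Answer: ["h", "n"]

Derivation:
Block summaries:
  n0 def {f,n} use ∅
  n1 def {f,h} use {f}
  n2 def {h} use {f}
  n3 def {a} use ∅
  n4 def {h} use {h}
  n5 def {f} use ∅
  n6 def {f,n} use {n}

Liveness:
  n0 li=∅ lo={f,n}
  n1 li={f,n} lo={f,n}
  n2 li={f,n} lo={f,h,n}
  n3 li={h,n} lo={h,n}
  n4 li={h,n} lo={n}
  n5 li={n} lo={n}
  n6 li={n} lo={f,n}

live-out(n3) = ["h", "n"]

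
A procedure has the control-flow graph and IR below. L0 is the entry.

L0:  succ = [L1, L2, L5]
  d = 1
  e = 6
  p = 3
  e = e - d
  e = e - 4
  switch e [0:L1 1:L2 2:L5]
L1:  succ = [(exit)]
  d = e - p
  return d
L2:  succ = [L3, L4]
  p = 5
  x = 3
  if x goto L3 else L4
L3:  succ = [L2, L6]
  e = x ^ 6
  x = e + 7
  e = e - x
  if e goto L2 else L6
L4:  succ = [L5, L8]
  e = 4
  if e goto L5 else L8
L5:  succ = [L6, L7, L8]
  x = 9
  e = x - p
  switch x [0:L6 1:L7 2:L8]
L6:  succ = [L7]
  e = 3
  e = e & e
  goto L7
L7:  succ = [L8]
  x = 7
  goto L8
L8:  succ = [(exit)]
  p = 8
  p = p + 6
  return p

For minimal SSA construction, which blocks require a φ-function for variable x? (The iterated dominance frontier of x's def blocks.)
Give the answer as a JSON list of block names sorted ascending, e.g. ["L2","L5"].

idom tree: L1←L0 L2←L0 L3←L2 L4←L2 L5←L0 L6←L0 L7←L0 L8←L0
Dom∩ at merges:
  L2: preds {L0,L3}: {L0} ∩ {L0,L2,L3} = {L0}; idom=L0
  L5: preds {L0,L4}: {L0} ∩ {L0,L2,L4} = {L0}; idom=L0
  L6: preds {L3,L5}: {L0,L2,L3} ∩ {L0,L5} = {L0}; idom=L0
  L7: preds {L5,L6}: {L0,L5} ∩ {L0,L6} = {L0}; idom=L0
  L8: preds {L4,L5,L7}: {L0,L2,L4} ∩ {L0,L5} ∩ {L0,L7} = {L0}; idom=L0

DF walk-up:
  L2←L0: walk · to L0
  L2←L3: walk L3→L2 to L0
  L5←L0: walk · to L0
  L5←L4: walk L4→L2 to L0
  L6←L3: walk L3→L2 to L0
  L6←L5: walk L5 to L0
  L7←L5: walk L5 to L0
  L7←L6: walk L6 to L0
  L8←L4: walk L4→L2 to L0
  L8←L5: walk L5 to L0
  L8←L7: walk L7 to L0
  DF(L0)=∅
  DF(L1)=∅
  DF(L2)={L2,L5,L6,L8}
  DF(L3)={L2,L6}
  DF(L4)={L5,L8}
  DF(L5)={L6,L7,L8}
  DF(L6)={L7}
  DF(L7)={L8}
  DF(L8)=∅

φ for x: defs {L2,L3,L5,L7}
  DF⁺ = {L2,L5,L6,L7,L8}

Answer: ["L2", "L5", "L6", "L7", "L8"]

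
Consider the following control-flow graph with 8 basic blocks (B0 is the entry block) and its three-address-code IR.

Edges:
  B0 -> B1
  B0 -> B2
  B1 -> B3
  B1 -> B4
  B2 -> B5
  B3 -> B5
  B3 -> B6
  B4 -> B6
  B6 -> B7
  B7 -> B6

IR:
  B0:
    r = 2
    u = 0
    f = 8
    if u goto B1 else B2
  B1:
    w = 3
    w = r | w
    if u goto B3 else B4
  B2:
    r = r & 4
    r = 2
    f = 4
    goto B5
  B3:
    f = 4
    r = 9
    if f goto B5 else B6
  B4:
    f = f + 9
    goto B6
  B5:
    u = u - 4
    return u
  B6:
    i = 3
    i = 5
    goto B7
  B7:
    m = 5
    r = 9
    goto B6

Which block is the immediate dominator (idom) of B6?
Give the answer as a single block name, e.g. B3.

Answer: B1

Working:
idom tree: B1←B0 B2←B0 B3←B1 B4←B1 B5←B0 B6←B1 B7←B6
Join-block Dom:
  B5: preds {B2,B3}: {B0,B2} ∩ {B0,B1,B3} = {B0}; idom=B0
  B6: preds {B3,B4,B7}: {B0,B1,B3} ∩ {B0,B1,B4} ∩ {B0,B1,B6,B7} = {B0,B1}; idom=B1

idom(B6) = B1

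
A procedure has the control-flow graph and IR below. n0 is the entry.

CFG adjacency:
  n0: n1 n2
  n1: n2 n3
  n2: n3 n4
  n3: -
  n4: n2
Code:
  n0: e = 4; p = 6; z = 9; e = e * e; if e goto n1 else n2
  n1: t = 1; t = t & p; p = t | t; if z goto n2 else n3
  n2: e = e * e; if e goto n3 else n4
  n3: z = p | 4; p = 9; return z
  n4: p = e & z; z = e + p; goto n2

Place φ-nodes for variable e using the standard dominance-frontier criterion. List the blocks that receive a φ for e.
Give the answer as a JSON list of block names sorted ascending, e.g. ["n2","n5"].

idom tree: n1←n0 n2←n0 n3←n0 n4←n2
Dom at joins:
  n2: preds {n0,n1,n4}: {n0} ∩ {n0,n1} ∩ {n0,n2,n4} = {n0}; idom=n0
  n3: preds {n1,n2}: {n0,n1} ∩ {n0,n2} = {n0}; idom=n0

DF walk-up:
  join n2 pred n0: · stop@n0
  join n2 pred n1: n1 stop@n0
  join n2 pred n4: n4→n2 stop@n0
  join n3 pred n1: n1 stop@n0
  join n3 pred n2: n2 stop@n0
  DF(n0)=∅
  DF(n1)={n2,n3}
  DF(n2)={n2,n3}
  DF(n3)=∅
  DF(n4)={n2}

φ for e: defs {n0,n2}
  DF⁺ = {n2,n3}

Answer: ["n2", "n3"]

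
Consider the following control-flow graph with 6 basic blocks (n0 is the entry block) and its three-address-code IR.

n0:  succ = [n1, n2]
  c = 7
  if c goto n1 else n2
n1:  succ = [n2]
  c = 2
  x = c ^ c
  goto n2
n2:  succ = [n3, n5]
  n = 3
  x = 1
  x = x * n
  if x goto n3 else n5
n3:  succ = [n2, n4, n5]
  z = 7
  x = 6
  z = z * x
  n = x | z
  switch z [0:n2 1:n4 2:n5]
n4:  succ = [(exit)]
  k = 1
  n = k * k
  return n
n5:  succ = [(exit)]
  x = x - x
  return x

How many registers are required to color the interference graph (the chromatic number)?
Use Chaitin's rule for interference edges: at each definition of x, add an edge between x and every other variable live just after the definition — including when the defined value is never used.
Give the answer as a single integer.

Answer: 3

Derivation:
Per-block:
  n0 def {c} use ∅
  n1 def {c,x} use ∅
  n2 def {n,x} use ∅
  n3 def {n,x,z} use ∅
  n4 def {k,n} use ∅
  n5 def {x} use {x}

Liveness:
  n0: in=∅ out=∅
  n1: in=∅ out=∅
  n2: in=∅ out={x}
  n3: in=∅ out={x}
  n4: in=∅ out=∅
  n5: in={x} out=∅

Interference:
  c↔∅
  k↔∅
  n↔{x,z}
  x↔{n,z}
  z↔{n,x}

Colouring:
  {n,x,z} pairwise interfere (3-clique) ⇒ χ ≥ 3
  assign c→r0 k→r0 n→r0 x→r1 z→r2 — no edge inside a register ⇒ χ ≤ 3
  χ = 3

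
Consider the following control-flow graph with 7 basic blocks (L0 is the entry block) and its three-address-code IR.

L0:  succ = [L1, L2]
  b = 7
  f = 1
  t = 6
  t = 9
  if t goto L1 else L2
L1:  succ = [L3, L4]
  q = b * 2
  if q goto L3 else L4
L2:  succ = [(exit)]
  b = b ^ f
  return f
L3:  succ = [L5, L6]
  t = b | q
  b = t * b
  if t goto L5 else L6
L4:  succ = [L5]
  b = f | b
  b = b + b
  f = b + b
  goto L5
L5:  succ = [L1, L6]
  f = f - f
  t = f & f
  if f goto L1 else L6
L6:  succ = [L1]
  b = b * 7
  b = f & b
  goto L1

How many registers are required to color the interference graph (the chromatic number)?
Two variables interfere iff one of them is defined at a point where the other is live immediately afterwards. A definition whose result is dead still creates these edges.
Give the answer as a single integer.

Per-block:
  L0: def={b,f,t} ue=∅
  L1: def={q} ue={b}
  L2: def={b} ue={b,f}
  L3: def={b,t} ue={b,q}
  L4: def={b,f} ue={b,f}
  L5: def={f,t} ue={f}
  L6: def={b} ue={b,f}

Live sets:
  live L0: ∅→{b,f}
  live L1: {b,f}→{b,f,q}
  live L2: {b,f}→∅
  live L3: {b,f,q}→{b,f}
  live L4: {b,f}→{b,f}
  live L5: {b,f}→{b,f}
  live L6: {b,f}→{b,f}

Interference:
  b: {f,q,t}
  f: {b,q,t}
  q: {b,f}
  t: {b,f}

Registers:
  lower bound: {b,f,q} mutually conflict ⇒ χ ≥ 3
  assign b→R0 f→R1 q→R2 t→R2 — no edge inside a register ⇒ χ ≤ 3
  χ = 3

Answer: 3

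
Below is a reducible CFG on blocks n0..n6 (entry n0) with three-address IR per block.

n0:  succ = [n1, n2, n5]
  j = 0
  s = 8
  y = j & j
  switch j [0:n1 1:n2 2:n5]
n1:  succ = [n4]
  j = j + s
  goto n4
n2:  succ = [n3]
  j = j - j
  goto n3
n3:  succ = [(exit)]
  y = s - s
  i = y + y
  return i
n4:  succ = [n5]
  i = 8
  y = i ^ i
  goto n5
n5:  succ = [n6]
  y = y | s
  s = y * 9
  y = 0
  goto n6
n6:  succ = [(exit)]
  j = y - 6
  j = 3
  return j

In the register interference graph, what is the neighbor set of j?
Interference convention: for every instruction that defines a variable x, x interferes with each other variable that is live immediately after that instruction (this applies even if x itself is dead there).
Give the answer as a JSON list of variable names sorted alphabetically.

Block summaries:
  n0: def={j,s,y} ue=∅
  n1: def={j} ue={j,s}
  n2: def={j} ue={j}
  n3: def={i,y} ue={s}
  n4: def={i,y} ue=∅
  n5: def={s,y} ue={s,y}
  n6: def={j} ue={y}

Liveness:
  n0 li=∅ lo={j,s,y}
  n1 li={j,s} lo={s}
  n2 li={j,s} lo={s}
  n3 li={s} lo=∅
  n4 li={s} lo={s,y}
  n5 li={s,y} lo={y}
  n6 li={y} lo=∅

Conflict graph:
  i↔{s}
  j↔{s,y}
  s↔{i,j,y}
  y↔{j,s}

N(j) = ["s", "y"]

Answer: ["s", "y"]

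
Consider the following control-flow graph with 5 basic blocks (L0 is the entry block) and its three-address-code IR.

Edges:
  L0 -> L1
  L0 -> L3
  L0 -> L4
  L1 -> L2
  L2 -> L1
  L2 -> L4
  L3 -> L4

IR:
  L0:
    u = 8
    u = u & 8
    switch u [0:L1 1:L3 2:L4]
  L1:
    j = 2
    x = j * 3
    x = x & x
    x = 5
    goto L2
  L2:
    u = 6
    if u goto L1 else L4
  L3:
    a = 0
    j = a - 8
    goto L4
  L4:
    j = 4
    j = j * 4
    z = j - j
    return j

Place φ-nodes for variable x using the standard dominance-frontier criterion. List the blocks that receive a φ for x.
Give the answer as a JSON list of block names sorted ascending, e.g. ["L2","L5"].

idom tree: L1←L0 L2←L1 L3←L0 L4←L0
Dom at joins:
  L1: preds {L0,L2}: {L0} ∩ {L0,L1,L2} = {L0}; idom=L0
  L4: preds {L0,L2,L3}: {L0} ∩ {L0,L1,L2} ∩ {L0,L3} = {L0}; idom=L0

Frontier:
  L1←L0: walk · to L0
  L1←L2: walk L2→L1 to L0
  L4←L0: walk · to L0
  L4←L2: walk L2→L1 to L0
  L4←L3: walk L3 to L0
  DF(L0)=∅
  DF(L1)={L1,L4}
  DF(L2)={L1,L4}
  DF(L3)={L4}
  DF(L4)=∅

φ for x: defs {L1}
  DF⁺ = {L1,L4}

Answer: ["L1", "L4"]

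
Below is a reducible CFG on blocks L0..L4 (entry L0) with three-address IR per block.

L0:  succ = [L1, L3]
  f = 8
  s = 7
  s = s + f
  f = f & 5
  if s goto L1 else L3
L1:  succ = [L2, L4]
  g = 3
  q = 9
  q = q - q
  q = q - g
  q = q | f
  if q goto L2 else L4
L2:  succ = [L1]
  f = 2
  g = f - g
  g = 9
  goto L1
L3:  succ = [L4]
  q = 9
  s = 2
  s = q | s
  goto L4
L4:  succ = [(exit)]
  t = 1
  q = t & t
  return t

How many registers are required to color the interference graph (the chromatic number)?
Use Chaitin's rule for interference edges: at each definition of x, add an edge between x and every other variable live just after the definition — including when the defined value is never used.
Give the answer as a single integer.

Answer: 3

Analysis:
Block summaries:
  L0: {f,s} / ∅
  L1: {g,q} / {f}
  L2: {f,g} / {g}
  L3: {q,s} / ∅
  L4: {q,t} / ∅

Backward fixpoint:
  L0: in=∅ out={f}
  L1: in={f} out={g}
  L2: in={g} out={f}
  L3: in=∅ out=∅
  L4: in=∅ out=∅

Conflict graph:
  f↔{g,q,s}
  g↔{f,q}
  q↔{f,g,s,t}
  s↔{f,q}
  t↔{q}

Registers:
  lower bound: {f,g,q} mutually conflict ⇒ χ ≥ 3
  3-colouring: r0={q}  r1={f,t}  r2={g,s}
  χ = 3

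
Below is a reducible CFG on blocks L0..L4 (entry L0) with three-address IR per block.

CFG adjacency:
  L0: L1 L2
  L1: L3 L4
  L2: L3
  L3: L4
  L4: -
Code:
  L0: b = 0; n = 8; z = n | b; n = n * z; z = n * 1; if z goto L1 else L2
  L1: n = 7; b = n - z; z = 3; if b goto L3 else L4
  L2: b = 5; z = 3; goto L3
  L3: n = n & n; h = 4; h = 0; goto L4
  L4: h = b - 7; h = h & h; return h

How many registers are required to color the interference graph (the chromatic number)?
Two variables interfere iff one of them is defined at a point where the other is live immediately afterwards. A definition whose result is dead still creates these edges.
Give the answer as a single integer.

Per-block:
  L0: {b,n,z} / ∅
  L1: {b,n,z} / {z}
  L2: {b,z} / ∅
  L3: {h,n} / {n}
  L4: {h} / {b}

Backward fixpoint:
  L0 li=∅ lo={n,z}
  L1 li={z} lo={b,n}
  L2 li={n} lo={b,n}
  L3 li={b,n} lo={b}
  L4 li={b} lo=∅

Conflict graph:
  b — {h,n,z}
  h — {b}
  n — {b,z}
  z — {b,n}

Registers:
  clique {b,n,z} ⇒ need ≥ 3
  3-colouring: R0={b}  R1={h,n}  R2={z}
  χ = 3

Answer: 3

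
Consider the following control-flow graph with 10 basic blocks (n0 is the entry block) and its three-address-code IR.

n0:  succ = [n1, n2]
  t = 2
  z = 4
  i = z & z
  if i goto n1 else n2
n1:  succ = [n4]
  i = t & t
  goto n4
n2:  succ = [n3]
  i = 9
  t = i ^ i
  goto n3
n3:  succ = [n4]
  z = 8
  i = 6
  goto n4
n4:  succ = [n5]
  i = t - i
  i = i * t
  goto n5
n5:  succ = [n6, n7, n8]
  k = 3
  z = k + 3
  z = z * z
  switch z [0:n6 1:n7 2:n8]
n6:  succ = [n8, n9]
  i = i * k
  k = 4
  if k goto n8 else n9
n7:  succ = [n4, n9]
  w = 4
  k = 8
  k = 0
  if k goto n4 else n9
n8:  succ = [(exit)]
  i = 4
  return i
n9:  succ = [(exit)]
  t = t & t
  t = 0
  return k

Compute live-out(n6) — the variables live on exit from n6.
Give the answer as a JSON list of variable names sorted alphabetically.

Block summaries:
  n0: {i,t,z} / ∅
  n1: {i} / {t}
  n2: {i,t} / ∅
  n3: {i,z} / ∅
  n4: {i} / {i,t}
  n5: {k,z} / ∅
  n6: {i,k} / {i,k}
  n7: {k,w} / ∅
  n8: {i} / ∅
  n9: {t} / {k,t}

Liveness:
  n0: in=∅ out={t}
  n1: in={t} out={i,t}
  n2: in=∅ out={t}
  n3: in={t} out={i,t}
  n4: in={i,t} out={i,t}
  n5: in={i,t} out={i,k,t}
  n6: in={i,k,t} out={k,t}
  n7: in={i,t} out={i,k,t}
  n8: in=∅ out=∅
  n9: in={k,t} out=∅

live-out(n6) = ["k", "t"]

Answer: ["k", "t"]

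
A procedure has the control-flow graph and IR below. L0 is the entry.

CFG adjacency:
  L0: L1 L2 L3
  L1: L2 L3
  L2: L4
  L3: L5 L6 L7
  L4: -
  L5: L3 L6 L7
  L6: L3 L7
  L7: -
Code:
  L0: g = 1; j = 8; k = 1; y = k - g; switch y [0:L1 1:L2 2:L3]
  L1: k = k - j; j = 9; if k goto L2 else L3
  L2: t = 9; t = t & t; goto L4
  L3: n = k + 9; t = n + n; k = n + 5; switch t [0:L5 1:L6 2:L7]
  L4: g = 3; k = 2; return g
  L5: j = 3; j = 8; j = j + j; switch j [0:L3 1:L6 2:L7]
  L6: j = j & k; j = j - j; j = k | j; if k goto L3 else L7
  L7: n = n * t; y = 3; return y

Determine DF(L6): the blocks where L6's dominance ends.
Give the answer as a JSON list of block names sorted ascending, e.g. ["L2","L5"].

idom tree: L1←L0 L2←L0 L3←L0 L4←L2 L5←L3 L6←L3 L7←L3
Dom at joins:
  L2: preds {L0,L1}: {L0} ∩ {L0,L1} = {L0}; idom=L0
  L3: preds {L0,L1,L5,L6}: {L0} ∩ {L0,L1} ∩ {L0,L3,L5} ∩ {L0,L3,L6} = {L0}; idom=L0
  L6: preds {L3,L5}: {L0,L3} ∩ {L0,L3,L5} = {L0,L3}; idom=L3
  L7: preds {L3,L5,L6}: {L0,L3} ∩ {L0,L3,L5} ∩ {L0,L3,L6} = {L0,L3}; idom=L3

DF derivation:
  L2←L0: walk · to L0
  L2←L1: walk L1 to L0
  L3←L0: walk · to L0
  L3←L1: walk L1 to L0
  L3←L5: walk L5→L3 to L0
  L3←L6: walk L6→L3 to L0
  L6←L3: walk · to L3
  L6←L5: walk L5 to L3
  L7←L3: walk · to L3
  L7←L5: walk L5 to L3
  L7←L6: walk L6 to L3
  L0: DF=∅
  L1: DF={L2,L3}
  L2: DF=∅
  L3: DF={L3}
  L4: DF=∅
  L5: DF={L3,L6,L7}
  L6: DF={L3,L7}
  L7: DF=∅

DF(L6) = ["L3", "L7"]

Answer: ["L3", "L7"]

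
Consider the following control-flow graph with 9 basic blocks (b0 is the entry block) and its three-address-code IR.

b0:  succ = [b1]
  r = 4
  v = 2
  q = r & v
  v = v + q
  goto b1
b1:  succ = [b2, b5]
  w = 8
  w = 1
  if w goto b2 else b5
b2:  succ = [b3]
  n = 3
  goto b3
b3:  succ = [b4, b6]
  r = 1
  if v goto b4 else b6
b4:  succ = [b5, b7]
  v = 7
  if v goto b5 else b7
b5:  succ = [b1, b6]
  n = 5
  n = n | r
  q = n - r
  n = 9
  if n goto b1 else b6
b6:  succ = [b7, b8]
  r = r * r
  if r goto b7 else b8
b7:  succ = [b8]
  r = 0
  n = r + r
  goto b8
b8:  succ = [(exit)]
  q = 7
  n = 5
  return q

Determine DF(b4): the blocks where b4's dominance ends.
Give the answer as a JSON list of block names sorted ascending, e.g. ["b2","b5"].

Answer: ["b5", "b7"]

Derivation:
idom tree: b1←b0 b2←b1 b3←b2 b4←b3 b5←b1 b6←b1 b7←b1 b8←b1
Dom∩ at merges:
  b1: preds {b0,b5}: {b0} ∩ {b0,b1,b5} = {b0}; idom=b0
  b5: preds {b1,b4}: {b0,b1} ∩ {b0,b1,b2,b3,b4} = {b0,b1}; idom=b1
  b6: preds {b3,b5}: {b0,b1,b2,b3} ∩ {b0,b1,b5} = {b0,b1}; idom=b1
  b7: preds {b4,b6}: {b0,b1,b2,b3,b4} ∩ {b0,b1,b6} = {b0,b1}; idom=b1
  b8: preds {b6,b7}: {b0,b1,b6} ∩ {b0,b1,b7} = {b0,b1}; idom=b1

DF walk-up:
  b1←b0: walk · to b0
  b1←b5: walk b5→b1 to b0
  b5←b1: walk · to b1
  b5←b4: walk b4→b3→b2 to b1
  b6←b3: walk b3→b2 to b1
  b6←b5: walk b5 to b1
  b7←b4: walk b4→b3→b2 to b1
  b7←b6: walk b6 to b1
  b8←b6: walk b6 to b1
  b8←b7: walk b7 to b1
  b0: DF=∅
  b1: DF={b1}
  b2: DF={b5,b6,b7}
  b3: DF={b5,b6,b7}
  b4: DF={b5,b7}
  b5: DF={b1,b6}
  b6: DF={b7,b8}
  b7: DF={b8}
  b8: DF=∅

DF(b4) = ["b5", "b7"]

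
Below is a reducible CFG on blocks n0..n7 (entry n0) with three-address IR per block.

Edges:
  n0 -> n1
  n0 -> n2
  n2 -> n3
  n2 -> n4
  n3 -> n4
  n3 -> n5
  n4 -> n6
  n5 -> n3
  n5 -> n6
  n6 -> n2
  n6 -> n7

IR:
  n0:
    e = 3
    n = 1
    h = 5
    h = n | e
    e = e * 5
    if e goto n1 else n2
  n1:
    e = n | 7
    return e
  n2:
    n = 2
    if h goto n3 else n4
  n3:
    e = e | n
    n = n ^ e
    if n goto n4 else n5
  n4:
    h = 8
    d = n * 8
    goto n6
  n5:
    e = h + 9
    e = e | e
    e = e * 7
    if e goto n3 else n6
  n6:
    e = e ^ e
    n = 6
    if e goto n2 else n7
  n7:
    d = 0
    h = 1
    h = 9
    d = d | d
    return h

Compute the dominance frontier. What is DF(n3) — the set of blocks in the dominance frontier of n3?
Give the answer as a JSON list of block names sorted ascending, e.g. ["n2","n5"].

Answer: ["n3", "n4", "n6"]

Working:
idom tree: n1←n0 n2←n0 n3←n2 n4←n2 n5←n3 n6←n2 n7←n6
Dom∩ at merges:
  n2: preds {n0,n6}: {n0} ∩ {n0,n2,n6} = {n0}; idom=n0
  n3: preds {n2,n5}: {n0,n2} ∩ {n0,n2,n3,n5} = {n0,n2}; idom=n2
  n4: preds {n2,n3}: {n0,n2} ∩ {n0,n2,n3} = {n0,n2}; idom=n2
  n6: preds {n4,n5}: {n0,n2,n4} ∩ {n0,n2,n3,n5} = {n0,n2}; idom=n2

Frontier:
  join n2 pred n0: · stop@n0
  join n2 pred n6: n6→n2 stop@n0
  join n3 pred n2: · stop@n2
  join n3 pred n5: n5→n3 stop@n2
  join n4 pred n2: · stop@n2
  join n4 pred n3: n3 stop@n2
  join n6 pred n4: n4 stop@n2
  join n6 pred n5: n5→n3 stop@n2
  n0: DF=∅
  n1: DF=∅
  n2: DF={n2}
  n3: DF={n3,n4,n6}
  n4: DF={n6}
  n5: DF={n3,n6}
  n6: DF={n2}
  n7: DF=∅

DF(n3) = ["n3", "n4", "n6"]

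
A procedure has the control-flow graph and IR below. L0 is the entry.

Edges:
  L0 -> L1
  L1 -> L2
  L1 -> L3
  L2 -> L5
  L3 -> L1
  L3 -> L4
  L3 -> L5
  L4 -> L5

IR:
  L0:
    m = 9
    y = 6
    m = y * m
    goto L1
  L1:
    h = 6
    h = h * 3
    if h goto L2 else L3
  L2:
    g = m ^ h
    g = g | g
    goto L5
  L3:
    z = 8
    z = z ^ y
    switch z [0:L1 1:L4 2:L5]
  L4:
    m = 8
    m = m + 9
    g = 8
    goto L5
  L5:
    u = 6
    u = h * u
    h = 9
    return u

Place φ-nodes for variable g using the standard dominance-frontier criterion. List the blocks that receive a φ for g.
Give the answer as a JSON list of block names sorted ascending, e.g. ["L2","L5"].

idom tree: L1←L0 L2←L1 L3←L1 L4←L3 L5←L1
Dom at joins:
  L1: preds {L0,L3}: {L0} ∩ {L0,L1,L3} = {L0}; idom=L0
  L5: preds {L2,L3,L4}: {L0,L1,L2} ∩ {L0,L1,L3} ∩ {L0,L1,L3,L4} = {L0,L1}; idom=L1

DF derivation:
  join L1 pred L0: · stop@L0
  join L1 pred L3: L3→L1 stop@L0
  join L5 pred L2: L2 stop@L1
  join L5 pred L3: L3 stop@L1
  join L5 pred L4: L4→L3 stop@L1
  L0: DF=∅
  L1: DF={L1}
  L2: DF={L5}
  L3: DF={L1,L5}
  L4: DF={L5}
  L5: DF=∅

φ for g: defs {L2,L4}
  DF⁺ = {L5}

Answer: ["L5"]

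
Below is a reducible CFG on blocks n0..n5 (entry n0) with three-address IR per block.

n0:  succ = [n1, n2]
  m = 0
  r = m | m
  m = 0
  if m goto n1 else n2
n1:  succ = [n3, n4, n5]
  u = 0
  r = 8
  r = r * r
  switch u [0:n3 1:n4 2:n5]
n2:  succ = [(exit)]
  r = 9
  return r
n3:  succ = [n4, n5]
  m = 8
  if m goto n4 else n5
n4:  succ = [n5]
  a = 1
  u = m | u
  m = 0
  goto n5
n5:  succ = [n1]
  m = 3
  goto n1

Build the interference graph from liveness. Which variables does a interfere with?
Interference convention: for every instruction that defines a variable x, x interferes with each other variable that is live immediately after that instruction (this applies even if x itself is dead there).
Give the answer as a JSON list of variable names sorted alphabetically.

Answer: ["m", "u"]

Derivation:
Per-block:
  n0 def {m,r} use ∅
  n1 def {r,u} use ∅
  n2 def {r} use ∅
  n3 def {m} use ∅
  n4 def {a,m,u} use {m,u}
  n5 def {m} use ∅

Liveness:
  n0 li=∅ lo={m}
  n1 li={m} lo={m,u}
  n2 li=∅ lo=∅
  n3 li={u} lo={m,u}
  n4 li={m,u} lo=∅
  n5 li=∅ lo={m}

Interference:
  a↔{m,u}
  m↔{a,r,u}
  r↔{m,u}
  u↔{a,m,r}

N(a) = ["m", "u"]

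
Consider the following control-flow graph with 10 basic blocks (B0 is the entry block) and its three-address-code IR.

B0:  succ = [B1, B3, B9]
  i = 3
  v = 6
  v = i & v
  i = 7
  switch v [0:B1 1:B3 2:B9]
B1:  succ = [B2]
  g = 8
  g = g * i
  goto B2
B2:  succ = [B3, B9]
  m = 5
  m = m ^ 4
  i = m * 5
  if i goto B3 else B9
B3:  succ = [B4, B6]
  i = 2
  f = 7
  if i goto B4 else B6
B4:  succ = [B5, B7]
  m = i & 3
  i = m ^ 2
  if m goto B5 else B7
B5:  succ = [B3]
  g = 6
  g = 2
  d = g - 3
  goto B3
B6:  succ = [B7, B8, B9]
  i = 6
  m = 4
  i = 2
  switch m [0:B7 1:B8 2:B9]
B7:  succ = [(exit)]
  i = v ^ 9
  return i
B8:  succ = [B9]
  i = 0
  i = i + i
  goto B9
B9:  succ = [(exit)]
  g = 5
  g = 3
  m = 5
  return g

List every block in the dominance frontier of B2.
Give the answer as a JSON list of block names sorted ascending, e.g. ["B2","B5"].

Answer: ["B3", "B9"]

Derivation:
idom tree: B1←B0 B2←B1 B3←B0 B4←B3 B5←B4 B6←B3 B7←B3 B8←B6 B9←B0
Dom∩ at merges:
  B3: preds {B0,B2,B5}: {B0} ∩ {B0,B1,B2} ∩ {B0,B3,B4,B5} = {B0}; idom=B0
  B7: preds {B4,B6}: {B0,B3,B4} ∩ {B0,B3,B6} = {B0,B3}; idom=B3
  B9: preds {B0,B2,B6,B8}: {B0} ∩ {B0,B1,B2} ∩ {B0,B3,B6} ∩ {B0,B3,B6,B8} = {B0}; idom=B0

Frontier:
  join B3 pred B0: · stop@B0
  join B3 pred B2: B2→B1 stop@B0
  join B3 pred B5: B5→B4→B3 stop@B0
  join B7 pred B4: B4 stop@B3
  join B7 pred B6: B6 stop@B3
  join B9 pred B0: · stop@B0
  join B9 pred B2: B2→B1 stop@B0
  join B9 pred B6: B6→B3 stop@B0
  join B9 pred B8: B8→B6→B3 stop@B0
  DF(B0)=∅
  DF(B1)={B3,B9}
  DF(B2)={B3,B9}
  DF(B3)={B3,B9}
  DF(B4)={B3,B7}
  DF(B5)={B3}
  DF(B6)={B7,B9}
  DF(B7)=∅
  DF(B8)={B9}
  DF(B9)=∅

DF(B2) = ["B3", "B9"]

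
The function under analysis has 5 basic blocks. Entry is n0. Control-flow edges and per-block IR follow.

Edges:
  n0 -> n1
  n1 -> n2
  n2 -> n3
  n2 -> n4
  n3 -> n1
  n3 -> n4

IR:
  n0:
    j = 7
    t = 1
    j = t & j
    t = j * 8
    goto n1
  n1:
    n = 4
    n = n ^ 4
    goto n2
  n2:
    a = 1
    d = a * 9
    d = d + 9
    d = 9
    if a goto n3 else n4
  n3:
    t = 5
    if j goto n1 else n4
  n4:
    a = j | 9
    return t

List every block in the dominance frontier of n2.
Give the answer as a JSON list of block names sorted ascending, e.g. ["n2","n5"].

Answer: ["n1"]

Analysis:
idom tree: n1←n0 n2←n1 n3←n2 n4←n2
Dom∩ at merges:
  n1: preds {n0,n3}: {n0} ∩ {n0,n1,n2,n3} = {n0}; idom=n0
  n4: preds {n2,n3}: {n0,n1,n2} ∩ {n0,n1,n2,n3} = {n0,n1,n2}; idom=n2

DF walk-up:
  join n1 pred n0: · stop@n0
  join n1 pred n3: n3→n2→n1 stop@n0
  join n4 pred n2: · stop@n2
  join n4 pred n3: n3 stop@n2
  n0 → ∅
  n1 → {n1}
  n2 → {n1}
  n3 → {n1,n4}
  n4 → ∅

DF(n2) = ["n1"]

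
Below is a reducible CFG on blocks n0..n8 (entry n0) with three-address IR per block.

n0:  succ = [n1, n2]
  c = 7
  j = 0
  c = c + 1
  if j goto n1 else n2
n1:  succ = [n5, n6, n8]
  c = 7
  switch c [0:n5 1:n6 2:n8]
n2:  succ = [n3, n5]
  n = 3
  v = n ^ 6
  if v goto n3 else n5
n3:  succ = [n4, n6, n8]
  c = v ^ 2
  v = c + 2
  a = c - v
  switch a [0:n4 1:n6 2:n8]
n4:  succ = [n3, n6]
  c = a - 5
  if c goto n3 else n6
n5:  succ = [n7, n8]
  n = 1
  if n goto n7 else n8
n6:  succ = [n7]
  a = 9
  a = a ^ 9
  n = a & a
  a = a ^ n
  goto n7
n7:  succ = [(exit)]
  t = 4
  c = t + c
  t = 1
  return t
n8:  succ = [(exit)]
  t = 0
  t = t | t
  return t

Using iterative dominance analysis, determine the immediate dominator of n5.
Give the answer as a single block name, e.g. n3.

Answer: n0

Working:
idom tree: n1←n0 n2←n0 n3←n2 n4←n3 n5←n0 n6←n0 n7←n0 n8←n0
Dom∩ at merges:
  n3: preds {n2,n4}: {n0,n2} ∩ {n0,n2,n3,n4} = {n0,n2}; idom=n2
  n5: preds {n1,n2}: {n0,n1} ∩ {n0,n2} = {n0}; idom=n0
  n6: preds {n1,n3,n4}: {n0,n1} ∩ {n0,n2,n3} ∩ {n0,n2,n3,n4} = {n0}; idom=n0
  n7: preds {n5,n6}: {n0,n5} ∩ {n0,n6} = {n0}; idom=n0
  n8: preds {n1,n3,n5}: {n0,n1} ∩ {n0,n2,n3} ∩ {n0,n5} = {n0}; idom=n0

idom(n5) = n0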